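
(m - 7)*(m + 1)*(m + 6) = m^3 - 43*m - 42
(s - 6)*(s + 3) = s^2 - 3*s - 18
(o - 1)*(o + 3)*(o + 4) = o^3 + 6*o^2 + 5*o - 12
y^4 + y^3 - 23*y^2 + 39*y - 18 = (y - 3)*(y - 1)^2*(y + 6)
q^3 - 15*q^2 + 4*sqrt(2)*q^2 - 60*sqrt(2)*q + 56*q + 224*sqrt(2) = (q - 8)*(q - 7)*(q + 4*sqrt(2))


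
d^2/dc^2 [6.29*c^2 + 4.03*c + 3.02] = 12.5800000000000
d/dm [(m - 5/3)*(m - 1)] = 2*m - 8/3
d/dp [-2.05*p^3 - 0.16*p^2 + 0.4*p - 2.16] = -6.15*p^2 - 0.32*p + 0.4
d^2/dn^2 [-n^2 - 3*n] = -2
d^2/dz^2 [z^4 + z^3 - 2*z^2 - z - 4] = 12*z^2 + 6*z - 4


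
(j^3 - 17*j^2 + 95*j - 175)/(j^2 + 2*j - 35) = (j^2 - 12*j + 35)/(j + 7)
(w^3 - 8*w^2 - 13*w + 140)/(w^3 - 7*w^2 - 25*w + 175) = (w + 4)/(w + 5)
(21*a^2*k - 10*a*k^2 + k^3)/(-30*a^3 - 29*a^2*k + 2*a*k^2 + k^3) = k*(-21*a^2 + 10*a*k - k^2)/(30*a^3 + 29*a^2*k - 2*a*k^2 - k^3)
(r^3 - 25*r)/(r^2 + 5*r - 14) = r*(r^2 - 25)/(r^2 + 5*r - 14)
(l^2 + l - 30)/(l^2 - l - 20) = (l + 6)/(l + 4)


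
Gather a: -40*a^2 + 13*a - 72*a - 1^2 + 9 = -40*a^2 - 59*a + 8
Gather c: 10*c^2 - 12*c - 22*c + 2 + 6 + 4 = 10*c^2 - 34*c + 12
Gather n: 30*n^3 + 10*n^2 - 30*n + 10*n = 30*n^3 + 10*n^2 - 20*n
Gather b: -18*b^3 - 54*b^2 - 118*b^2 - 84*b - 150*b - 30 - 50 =-18*b^3 - 172*b^2 - 234*b - 80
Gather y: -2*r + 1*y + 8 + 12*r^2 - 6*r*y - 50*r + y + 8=12*r^2 - 52*r + y*(2 - 6*r) + 16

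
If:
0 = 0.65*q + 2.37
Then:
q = -3.65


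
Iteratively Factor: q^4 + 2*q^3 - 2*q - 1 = (q - 1)*(q^3 + 3*q^2 + 3*q + 1) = (q - 1)*(q + 1)*(q^2 + 2*q + 1) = (q - 1)*(q + 1)^2*(q + 1)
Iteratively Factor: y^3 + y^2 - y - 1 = (y - 1)*(y^2 + 2*y + 1) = (y - 1)*(y + 1)*(y + 1)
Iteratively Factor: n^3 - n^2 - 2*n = (n - 2)*(n^2 + n) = (n - 2)*(n + 1)*(n)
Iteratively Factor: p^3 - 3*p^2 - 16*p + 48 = (p - 4)*(p^2 + p - 12) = (p - 4)*(p + 4)*(p - 3)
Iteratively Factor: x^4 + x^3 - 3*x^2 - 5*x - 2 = (x + 1)*(x^3 - 3*x - 2) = (x - 2)*(x + 1)*(x^2 + 2*x + 1) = (x - 2)*(x + 1)^2*(x + 1)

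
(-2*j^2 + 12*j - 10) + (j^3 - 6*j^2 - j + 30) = j^3 - 8*j^2 + 11*j + 20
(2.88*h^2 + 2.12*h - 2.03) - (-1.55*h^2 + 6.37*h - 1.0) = 4.43*h^2 - 4.25*h - 1.03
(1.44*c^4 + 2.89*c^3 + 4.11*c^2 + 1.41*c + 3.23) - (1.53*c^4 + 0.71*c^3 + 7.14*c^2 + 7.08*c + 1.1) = -0.0900000000000001*c^4 + 2.18*c^3 - 3.03*c^2 - 5.67*c + 2.13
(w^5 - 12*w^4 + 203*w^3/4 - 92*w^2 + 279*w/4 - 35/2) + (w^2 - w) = w^5 - 12*w^4 + 203*w^3/4 - 91*w^2 + 275*w/4 - 35/2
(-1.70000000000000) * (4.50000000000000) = -7.65000000000000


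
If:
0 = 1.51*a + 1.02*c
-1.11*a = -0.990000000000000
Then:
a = 0.89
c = -1.32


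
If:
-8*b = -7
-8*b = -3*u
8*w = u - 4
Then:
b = 7/8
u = 7/3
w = -5/24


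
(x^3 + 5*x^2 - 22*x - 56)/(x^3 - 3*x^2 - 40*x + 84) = (x^3 + 5*x^2 - 22*x - 56)/(x^3 - 3*x^2 - 40*x + 84)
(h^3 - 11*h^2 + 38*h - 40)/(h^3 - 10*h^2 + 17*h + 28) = (h^2 - 7*h + 10)/(h^2 - 6*h - 7)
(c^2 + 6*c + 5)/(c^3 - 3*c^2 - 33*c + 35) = (c + 1)/(c^2 - 8*c + 7)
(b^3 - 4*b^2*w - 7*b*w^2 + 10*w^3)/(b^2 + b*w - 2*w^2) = b - 5*w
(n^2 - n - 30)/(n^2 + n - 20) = (n - 6)/(n - 4)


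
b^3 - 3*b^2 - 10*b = b*(b - 5)*(b + 2)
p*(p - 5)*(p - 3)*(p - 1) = p^4 - 9*p^3 + 23*p^2 - 15*p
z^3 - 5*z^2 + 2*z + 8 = (z - 4)*(z - 2)*(z + 1)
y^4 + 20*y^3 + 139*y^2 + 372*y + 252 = (y + 1)*(y + 6)^2*(y + 7)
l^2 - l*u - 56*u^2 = (l - 8*u)*(l + 7*u)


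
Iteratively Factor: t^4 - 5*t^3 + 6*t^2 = (t)*(t^3 - 5*t^2 + 6*t) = t^2*(t^2 - 5*t + 6) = t^2*(t - 3)*(t - 2)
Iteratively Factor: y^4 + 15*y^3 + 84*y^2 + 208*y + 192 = (y + 4)*(y^3 + 11*y^2 + 40*y + 48) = (y + 4)^2*(y^2 + 7*y + 12) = (y + 4)^3*(y + 3)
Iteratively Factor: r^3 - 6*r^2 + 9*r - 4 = (r - 1)*(r^2 - 5*r + 4) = (r - 1)^2*(r - 4)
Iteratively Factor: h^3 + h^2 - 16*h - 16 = (h - 4)*(h^2 + 5*h + 4) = (h - 4)*(h + 4)*(h + 1)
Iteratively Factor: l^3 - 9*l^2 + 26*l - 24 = (l - 4)*(l^2 - 5*l + 6) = (l - 4)*(l - 3)*(l - 2)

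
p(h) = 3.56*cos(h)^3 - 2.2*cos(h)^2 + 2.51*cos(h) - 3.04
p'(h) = -10.68*sin(h)*cos(h)^2 + 4.4*sin(h)*cos(h) - 2.51*sin(h)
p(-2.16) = -5.73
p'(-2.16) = 6.86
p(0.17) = 0.71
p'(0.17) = -1.45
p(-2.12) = -5.46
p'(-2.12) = 6.58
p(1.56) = -3.01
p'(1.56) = -2.46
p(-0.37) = 0.27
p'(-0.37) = 2.78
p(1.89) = -4.15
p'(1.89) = -4.69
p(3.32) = -11.03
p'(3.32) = 3.05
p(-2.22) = -6.15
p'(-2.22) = 7.23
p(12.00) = -0.35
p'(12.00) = 3.44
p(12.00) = -0.35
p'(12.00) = 3.44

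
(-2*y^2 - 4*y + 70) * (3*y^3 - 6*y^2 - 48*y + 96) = -6*y^5 + 330*y^3 - 420*y^2 - 3744*y + 6720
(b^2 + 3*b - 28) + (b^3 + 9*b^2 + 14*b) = b^3 + 10*b^2 + 17*b - 28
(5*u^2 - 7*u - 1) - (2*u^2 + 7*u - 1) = 3*u^2 - 14*u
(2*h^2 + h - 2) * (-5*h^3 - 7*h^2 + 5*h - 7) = -10*h^5 - 19*h^4 + 13*h^3 + 5*h^2 - 17*h + 14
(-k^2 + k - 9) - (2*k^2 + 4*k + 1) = -3*k^2 - 3*k - 10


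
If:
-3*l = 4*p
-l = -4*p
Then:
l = 0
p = 0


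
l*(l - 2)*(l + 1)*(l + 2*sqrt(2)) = l^4 - l^3 + 2*sqrt(2)*l^3 - 2*sqrt(2)*l^2 - 2*l^2 - 4*sqrt(2)*l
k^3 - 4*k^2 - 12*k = k*(k - 6)*(k + 2)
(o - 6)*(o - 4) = o^2 - 10*o + 24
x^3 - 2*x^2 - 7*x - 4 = (x - 4)*(x + 1)^2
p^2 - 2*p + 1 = (p - 1)^2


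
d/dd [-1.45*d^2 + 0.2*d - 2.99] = 0.2 - 2.9*d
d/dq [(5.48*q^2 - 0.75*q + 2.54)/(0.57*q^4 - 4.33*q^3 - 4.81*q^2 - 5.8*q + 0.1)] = (-6.2472*q^5 + 25.0109*q^4 - 12.2862*q^3 - 2.39690000000001*q^2 + 25.5308*q + 14.657)/(0.3249*q^8 - 4.9362*q^7 + 13.2655*q^6 + 35.0426*q^5 + 73.4781*q^4 + 54.93*q^3 + 32.678*q^2 - 1.16*q + 0.01)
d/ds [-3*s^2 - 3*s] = -6*s - 3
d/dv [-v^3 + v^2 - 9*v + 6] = -3*v^2 + 2*v - 9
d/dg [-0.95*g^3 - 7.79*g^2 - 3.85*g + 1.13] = -2.85*g^2 - 15.58*g - 3.85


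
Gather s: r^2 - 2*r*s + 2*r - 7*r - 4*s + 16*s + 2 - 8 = r^2 - 5*r + s*(12 - 2*r) - 6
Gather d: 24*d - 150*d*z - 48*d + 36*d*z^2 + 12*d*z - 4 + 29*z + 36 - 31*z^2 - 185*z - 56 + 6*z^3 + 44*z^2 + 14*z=d*(36*z^2 - 138*z - 24) + 6*z^3 + 13*z^2 - 142*z - 24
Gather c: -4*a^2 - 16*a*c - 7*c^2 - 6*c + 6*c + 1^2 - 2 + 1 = -4*a^2 - 16*a*c - 7*c^2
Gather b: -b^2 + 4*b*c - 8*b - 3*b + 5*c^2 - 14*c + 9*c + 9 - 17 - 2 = -b^2 + b*(4*c - 11) + 5*c^2 - 5*c - 10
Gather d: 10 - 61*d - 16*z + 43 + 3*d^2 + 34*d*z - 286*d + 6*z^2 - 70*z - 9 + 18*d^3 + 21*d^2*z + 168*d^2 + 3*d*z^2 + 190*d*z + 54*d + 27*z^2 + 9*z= 18*d^3 + d^2*(21*z + 171) + d*(3*z^2 + 224*z - 293) + 33*z^2 - 77*z + 44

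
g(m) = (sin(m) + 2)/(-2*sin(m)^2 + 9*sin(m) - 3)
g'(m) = (4*sin(m)*cos(m) - 9*cos(m))*(sin(m) + 2)/(-2*sin(m)^2 + 9*sin(m) - 3)^2 + cos(m)/(-2*sin(m)^2 + 9*sin(m) - 3) = (8*sin(m) - cos(2*m) - 20)*cos(m)/(-9*sin(m) - cos(2*m) + 4)^2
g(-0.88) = -0.11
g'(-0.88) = -0.13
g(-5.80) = 3.29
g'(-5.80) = -26.55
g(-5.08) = 0.80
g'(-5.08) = -0.32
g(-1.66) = -0.07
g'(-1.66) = 0.01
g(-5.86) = 6.72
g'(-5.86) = -123.14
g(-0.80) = -0.12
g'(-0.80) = -0.16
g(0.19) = -1.60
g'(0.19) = -10.14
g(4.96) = -0.08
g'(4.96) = -0.04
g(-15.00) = -0.14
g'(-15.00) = 0.20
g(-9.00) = -0.23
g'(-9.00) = 0.44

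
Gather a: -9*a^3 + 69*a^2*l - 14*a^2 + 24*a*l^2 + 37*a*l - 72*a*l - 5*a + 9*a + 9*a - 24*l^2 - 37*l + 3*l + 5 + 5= -9*a^3 + a^2*(69*l - 14) + a*(24*l^2 - 35*l + 13) - 24*l^2 - 34*l + 10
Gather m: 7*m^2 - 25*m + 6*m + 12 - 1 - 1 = 7*m^2 - 19*m + 10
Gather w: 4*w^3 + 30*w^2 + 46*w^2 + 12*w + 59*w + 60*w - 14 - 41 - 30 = 4*w^3 + 76*w^2 + 131*w - 85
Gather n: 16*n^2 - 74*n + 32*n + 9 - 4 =16*n^2 - 42*n + 5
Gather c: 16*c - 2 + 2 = 16*c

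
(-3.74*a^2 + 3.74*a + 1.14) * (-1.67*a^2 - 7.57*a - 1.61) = 6.2458*a^4 + 22.066*a^3 - 24.1942*a^2 - 14.6512*a - 1.8354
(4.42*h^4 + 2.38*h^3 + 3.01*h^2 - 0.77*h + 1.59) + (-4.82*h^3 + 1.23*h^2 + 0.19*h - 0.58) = 4.42*h^4 - 2.44*h^3 + 4.24*h^2 - 0.58*h + 1.01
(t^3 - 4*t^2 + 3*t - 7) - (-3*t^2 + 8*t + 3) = t^3 - t^2 - 5*t - 10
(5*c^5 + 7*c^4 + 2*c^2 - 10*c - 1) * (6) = 30*c^5 + 42*c^4 + 12*c^2 - 60*c - 6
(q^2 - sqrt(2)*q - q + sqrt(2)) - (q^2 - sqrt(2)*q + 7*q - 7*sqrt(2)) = -8*q + 8*sqrt(2)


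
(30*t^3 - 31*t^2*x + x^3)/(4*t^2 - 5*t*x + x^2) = (-30*t^2 + t*x + x^2)/(-4*t + x)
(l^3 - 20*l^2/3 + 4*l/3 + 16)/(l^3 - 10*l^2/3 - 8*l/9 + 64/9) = 3*(l - 6)/(3*l - 8)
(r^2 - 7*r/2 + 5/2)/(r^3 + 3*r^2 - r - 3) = (r - 5/2)/(r^2 + 4*r + 3)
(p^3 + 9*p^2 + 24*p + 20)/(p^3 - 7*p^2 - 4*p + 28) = (p^2 + 7*p + 10)/(p^2 - 9*p + 14)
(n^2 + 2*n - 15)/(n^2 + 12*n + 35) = (n - 3)/(n + 7)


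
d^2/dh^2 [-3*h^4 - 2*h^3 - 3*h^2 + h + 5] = -36*h^2 - 12*h - 6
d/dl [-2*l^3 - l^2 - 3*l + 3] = -6*l^2 - 2*l - 3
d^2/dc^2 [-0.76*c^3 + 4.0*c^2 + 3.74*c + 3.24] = 8.0 - 4.56*c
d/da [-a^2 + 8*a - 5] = 8 - 2*a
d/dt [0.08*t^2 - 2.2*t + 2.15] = 0.16*t - 2.2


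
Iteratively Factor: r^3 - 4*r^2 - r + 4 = (r + 1)*(r^2 - 5*r + 4) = (r - 4)*(r + 1)*(r - 1)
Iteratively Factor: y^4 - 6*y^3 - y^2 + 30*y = (y - 3)*(y^3 - 3*y^2 - 10*y) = y*(y - 3)*(y^2 - 3*y - 10) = y*(y - 5)*(y - 3)*(y + 2)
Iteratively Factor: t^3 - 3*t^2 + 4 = (t - 2)*(t^2 - t - 2) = (t - 2)*(t + 1)*(t - 2)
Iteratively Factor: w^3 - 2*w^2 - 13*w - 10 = (w - 5)*(w^2 + 3*w + 2) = (w - 5)*(w + 2)*(w + 1)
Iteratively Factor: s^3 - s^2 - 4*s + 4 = (s - 2)*(s^2 + s - 2) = (s - 2)*(s + 2)*(s - 1)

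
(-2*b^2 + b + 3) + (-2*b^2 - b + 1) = 4 - 4*b^2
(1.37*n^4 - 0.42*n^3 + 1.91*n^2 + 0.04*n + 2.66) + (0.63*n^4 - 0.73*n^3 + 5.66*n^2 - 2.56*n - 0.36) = 2.0*n^4 - 1.15*n^3 + 7.57*n^2 - 2.52*n + 2.3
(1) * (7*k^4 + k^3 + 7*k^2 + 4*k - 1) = 7*k^4 + k^3 + 7*k^2 + 4*k - 1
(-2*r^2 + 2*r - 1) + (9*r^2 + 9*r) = 7*r^2 + 11*r - 1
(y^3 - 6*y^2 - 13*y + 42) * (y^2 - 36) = y^5 - 6*y^4 - 49*y^3 + 258*y^2 + 468*y - 1512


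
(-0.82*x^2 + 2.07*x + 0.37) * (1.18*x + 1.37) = -0.9676*x^3 + 1.3192*x^2 + 3.2725*x + 0.5069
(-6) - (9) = -15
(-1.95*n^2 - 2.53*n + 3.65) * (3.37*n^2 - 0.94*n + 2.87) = -6.5715*n^4 - 6.6931*n^3 + 9.0822*n^2 - 10.6921*n + 10.4755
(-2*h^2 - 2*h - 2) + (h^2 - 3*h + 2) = -h^2 - 5*h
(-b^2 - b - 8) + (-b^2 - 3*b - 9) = -2*b^2 - 4*b - 17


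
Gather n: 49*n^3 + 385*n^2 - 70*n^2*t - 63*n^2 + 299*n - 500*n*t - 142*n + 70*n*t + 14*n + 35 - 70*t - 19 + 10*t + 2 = 49*n^3 + n^2*(322 - 70*t) + n*(171 - 430*t) - 60*t + 18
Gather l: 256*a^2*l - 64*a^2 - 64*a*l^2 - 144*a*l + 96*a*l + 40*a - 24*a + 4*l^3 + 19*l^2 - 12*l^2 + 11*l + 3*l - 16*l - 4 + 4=-64*a^2 + 16*a + 4*l^3 + l^2*(7 - 64*a) + l*(256*a^2 - 48*a - 2)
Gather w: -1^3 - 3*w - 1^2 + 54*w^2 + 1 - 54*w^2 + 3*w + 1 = 0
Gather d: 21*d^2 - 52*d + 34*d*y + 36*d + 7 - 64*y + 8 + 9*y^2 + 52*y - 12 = 21*d^2 + d*(34*y - 16) + 9*y^2 - 12*y + 3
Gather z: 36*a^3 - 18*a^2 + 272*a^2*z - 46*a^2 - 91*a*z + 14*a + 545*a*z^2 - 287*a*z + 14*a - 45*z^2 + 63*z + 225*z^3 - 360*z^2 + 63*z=36*a^3 - 64*a^2 + 28*a + 225*z^3 + z^2*(545*a - 405) + z*(272*a^2 - 378*a + 126)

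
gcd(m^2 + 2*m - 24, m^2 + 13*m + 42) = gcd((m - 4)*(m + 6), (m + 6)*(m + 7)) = m + 6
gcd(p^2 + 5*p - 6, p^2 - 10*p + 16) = 1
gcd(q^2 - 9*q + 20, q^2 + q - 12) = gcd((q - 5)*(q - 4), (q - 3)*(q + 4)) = 1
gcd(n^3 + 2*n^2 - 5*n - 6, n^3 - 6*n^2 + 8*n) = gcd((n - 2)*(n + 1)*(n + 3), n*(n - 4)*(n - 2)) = n - 2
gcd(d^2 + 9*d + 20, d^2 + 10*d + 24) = d + 4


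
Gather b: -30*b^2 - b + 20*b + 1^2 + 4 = -30*b^2 + 19*b + 5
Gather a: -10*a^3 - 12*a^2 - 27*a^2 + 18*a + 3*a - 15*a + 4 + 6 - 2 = -10*a^3 - 39*a^2 + 6*a + 8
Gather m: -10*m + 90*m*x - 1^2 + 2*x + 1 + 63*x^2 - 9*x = m*(90*x - 10) + 63*x^2 - 7*x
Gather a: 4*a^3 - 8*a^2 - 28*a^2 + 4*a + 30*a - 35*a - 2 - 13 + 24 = 4*a^3 - 36*a^2 - a + 9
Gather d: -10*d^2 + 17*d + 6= -10*d^2 + 17*d + 6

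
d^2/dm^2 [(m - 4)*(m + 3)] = 2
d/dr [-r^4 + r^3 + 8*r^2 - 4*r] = -4*r^3 + 3*r^2 + 16*r - 4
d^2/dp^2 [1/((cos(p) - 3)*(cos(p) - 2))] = (-4*sin(p)^4 + 3*sin(p)^2 - 195*cos(p)/4 + 15*cos(3*p)/4 + 39)/((cos(p) - 3)^3*(cos(p) - 2)^3)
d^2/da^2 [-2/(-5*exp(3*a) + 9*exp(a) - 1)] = 18*((1 - 5*exp(2*a))*(5*exp(3*a) - 9*exp(a) + 1) + 2*(5*exp(2*a) - 3)^2*exp(a))*exp(a)/(5*exp(3*a) - 9*exp(a) + 1)^3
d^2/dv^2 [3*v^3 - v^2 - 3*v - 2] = 18*v - 2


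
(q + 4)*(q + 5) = q^2 + 9*q + 20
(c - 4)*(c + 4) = c^2 - 16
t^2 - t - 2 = (t - 2)*(t + 1)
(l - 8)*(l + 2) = l^2 - 6*l - 16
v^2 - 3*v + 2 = (v - 2)*(v - 1)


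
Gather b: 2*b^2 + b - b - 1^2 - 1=2*b^2 - 2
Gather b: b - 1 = b - 1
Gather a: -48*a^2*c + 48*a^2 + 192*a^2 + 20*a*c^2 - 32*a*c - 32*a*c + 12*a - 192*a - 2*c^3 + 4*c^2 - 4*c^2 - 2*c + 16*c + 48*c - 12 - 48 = a^2*(240 - 48*c) + a*(20*c^2 - 64*c - 180) - 2*c^3 + 62*c - 60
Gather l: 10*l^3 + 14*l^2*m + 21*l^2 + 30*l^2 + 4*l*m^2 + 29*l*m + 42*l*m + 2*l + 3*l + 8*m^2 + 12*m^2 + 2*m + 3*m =10*l^3 + l^2*(14*m + 51) + l*(4*m^2 + 71*m + 5) + 20*m^2 + 5*m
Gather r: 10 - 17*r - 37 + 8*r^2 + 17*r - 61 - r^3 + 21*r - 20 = -r^3 + 8*r^2 + 21*r - 108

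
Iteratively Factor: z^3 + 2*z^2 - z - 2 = (z + 2)*(z^2 - 1) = (z - 1)*(z + 2)*(z + 1)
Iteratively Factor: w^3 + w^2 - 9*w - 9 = (w + 3)*(w^2 - 2*w - 3) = (w + 1)*(w + 3)*(w - 3)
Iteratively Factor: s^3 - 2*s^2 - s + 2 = (s + 1)*(s^2 - 3*s + 2) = (s - 1)*(s + 1)*(s - 2)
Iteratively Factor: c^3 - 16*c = (c + 4)*(c^2 - 4*c) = (c - 4)*(c + 4)*(c)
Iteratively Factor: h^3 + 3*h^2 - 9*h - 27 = (h + 3)*(h^2 - 9) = (h - 3)*(h + 3)*(h + 3)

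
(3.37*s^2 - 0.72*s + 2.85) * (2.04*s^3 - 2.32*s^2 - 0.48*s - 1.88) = 6.8748*s^5 - 9.2872*s^4 + 5.8668*s^3 - 12.602*s^2 - 0.0144*s - 5.358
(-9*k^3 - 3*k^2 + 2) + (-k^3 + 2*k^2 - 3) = -10*k^3 - k^2 - 1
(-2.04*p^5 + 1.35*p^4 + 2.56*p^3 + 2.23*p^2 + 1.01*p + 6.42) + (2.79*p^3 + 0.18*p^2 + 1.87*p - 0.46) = -2.04*p^5 + 1.35*p^4 + 5.35*p^3 + 2.41*p^2 + 2.88*p + 5.96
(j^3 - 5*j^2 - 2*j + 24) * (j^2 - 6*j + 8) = j^5 - 11*j^4 + 36*j^3 - 4*j^2 - 160*j + 192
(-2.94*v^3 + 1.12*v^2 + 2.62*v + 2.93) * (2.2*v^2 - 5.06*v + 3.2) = -6.468*v^5 + 17.3404*v^4 - 9.3112*v^3 - 3.2272*v^2 - 6.4418*v + 9.376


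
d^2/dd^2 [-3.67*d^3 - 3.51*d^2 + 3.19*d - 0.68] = -22.02*d - 7.02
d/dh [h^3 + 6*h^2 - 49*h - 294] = 3*h^2 + 12*h - 49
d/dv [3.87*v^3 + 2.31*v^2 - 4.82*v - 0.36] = 11.61*v^2 + 4.62*v - 4.82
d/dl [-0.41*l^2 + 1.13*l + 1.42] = 1.13 - 0.82*l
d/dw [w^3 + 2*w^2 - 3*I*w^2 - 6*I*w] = 3*w^2 + w*(4 - 6*I) - 6*I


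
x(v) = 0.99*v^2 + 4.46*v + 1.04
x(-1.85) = -3.82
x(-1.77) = -3.75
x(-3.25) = -3.00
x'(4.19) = 12.76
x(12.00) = 197.12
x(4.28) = 38.26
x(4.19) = 37.11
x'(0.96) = 6.36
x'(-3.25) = -1.98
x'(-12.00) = -19.30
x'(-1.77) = 0.96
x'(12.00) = 28.22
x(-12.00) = 90.08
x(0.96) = 6.23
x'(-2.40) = -0.29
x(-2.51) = -3.92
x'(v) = 1.98*v + 4.46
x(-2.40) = -3.96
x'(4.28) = 12.93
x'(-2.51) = -0.51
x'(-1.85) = 0.80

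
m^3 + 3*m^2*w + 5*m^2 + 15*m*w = m*(m + 5)*(m + 3*w)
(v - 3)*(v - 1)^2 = v^3 - 5*v^2 + 7*v - 3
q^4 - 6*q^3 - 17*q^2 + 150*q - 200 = (q - 5)*(q - 4)*(q - 2)*(q + 5)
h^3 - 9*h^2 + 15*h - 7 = (h - 7)*(h - 1)^2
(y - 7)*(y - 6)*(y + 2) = y^3 - 11*y^2 + 16*y + 84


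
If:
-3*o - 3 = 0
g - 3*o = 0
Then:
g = -3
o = -1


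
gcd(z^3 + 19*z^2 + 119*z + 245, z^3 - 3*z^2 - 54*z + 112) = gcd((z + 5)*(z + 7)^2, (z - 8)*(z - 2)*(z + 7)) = z + 7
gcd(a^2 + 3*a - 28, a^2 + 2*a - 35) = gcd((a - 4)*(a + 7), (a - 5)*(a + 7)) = a + 7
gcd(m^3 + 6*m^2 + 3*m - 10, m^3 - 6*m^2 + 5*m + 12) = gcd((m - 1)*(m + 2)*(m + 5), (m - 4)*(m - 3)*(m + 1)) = 1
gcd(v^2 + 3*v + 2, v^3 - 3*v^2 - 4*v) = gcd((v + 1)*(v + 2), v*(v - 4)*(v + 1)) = v + 1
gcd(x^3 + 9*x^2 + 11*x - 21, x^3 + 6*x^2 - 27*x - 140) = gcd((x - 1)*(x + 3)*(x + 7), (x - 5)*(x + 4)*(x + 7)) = x + 7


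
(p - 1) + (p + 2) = 2*p + 1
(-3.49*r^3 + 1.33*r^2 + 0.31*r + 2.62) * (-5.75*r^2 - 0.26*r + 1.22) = 20.0675*r^5 - 6.7401*r^4 - 6.3861*r^3 - 13.523*r^2 - 0.303*r + 3.1964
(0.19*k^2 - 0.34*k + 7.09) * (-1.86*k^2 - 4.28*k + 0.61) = -0.3534*k^4 - 0.1808*k^3 - 11.6163*k^2 - 30.5526*k + 4.3249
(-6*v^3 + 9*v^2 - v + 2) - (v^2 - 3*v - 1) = -6*v^3 + 8*v^2 + 2*v + 3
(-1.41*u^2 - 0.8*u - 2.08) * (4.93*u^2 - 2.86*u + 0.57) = -6.9513*u^4 + 0.0885999999999996*u^3 - 8.7701*u^2 + 5.4928*u - 1.1856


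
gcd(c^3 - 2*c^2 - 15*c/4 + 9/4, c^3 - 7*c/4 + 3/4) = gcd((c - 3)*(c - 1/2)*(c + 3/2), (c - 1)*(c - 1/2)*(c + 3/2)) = c^2 + c - 3/4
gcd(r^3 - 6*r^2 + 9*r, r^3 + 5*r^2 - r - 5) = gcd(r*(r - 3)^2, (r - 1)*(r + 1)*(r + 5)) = 1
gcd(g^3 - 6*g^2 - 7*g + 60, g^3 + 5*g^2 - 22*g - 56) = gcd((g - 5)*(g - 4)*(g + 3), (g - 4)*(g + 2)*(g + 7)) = g - 4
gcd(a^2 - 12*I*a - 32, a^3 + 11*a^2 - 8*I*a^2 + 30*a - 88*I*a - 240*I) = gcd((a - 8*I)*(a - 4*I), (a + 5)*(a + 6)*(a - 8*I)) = a - 8*I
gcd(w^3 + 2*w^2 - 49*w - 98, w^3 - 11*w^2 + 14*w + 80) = w + 2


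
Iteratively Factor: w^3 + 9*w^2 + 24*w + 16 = (w + 4)*(w^2 + 5*w + 4) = (w + 1)*(w + 4)*(w + 4)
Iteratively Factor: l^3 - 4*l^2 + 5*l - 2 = (l - 1)*(l^2 - 3*l + 2) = (l - 2)*(l - 1)*(l - 1)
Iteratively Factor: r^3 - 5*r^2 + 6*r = (r - 3)*(r^2 - 2*r) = r*(r - 3)*(r - 2)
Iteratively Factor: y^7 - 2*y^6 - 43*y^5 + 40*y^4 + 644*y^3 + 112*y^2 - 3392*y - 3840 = (y - 4)*(y^6 + 2*y^5 - 35*y^4 - 100*y^3 + 244*y^2 + 1088*y + 960) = (y - 4)*(y + 4)*(y^5 - 2*y^4 - 27*y^3 + 8*y^2 + 212*y + 240) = (y - 4)*(y + 2)*(y + 4)*(y^4 - 4*y^3 - 19*y^2 + 46*y + 120) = (y - 4)^2*(y + 2)*(y + 4)*(y^3 - 19*y - 30) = (y - 4)^2*(y + 2)^2*(y + 4)*(y^2 - 2*y - 15) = (y - 5)*(y - 4)^2*(y + 2)^2*(y + 4)*(y + 3)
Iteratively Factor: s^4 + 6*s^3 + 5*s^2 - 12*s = (s)*(s^3 + 6*s^2 + 5*s - 12) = s*(s + 3)*(s^2 + 3*s - 4) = s*(s - 1)*(s + 3)*(s + 4)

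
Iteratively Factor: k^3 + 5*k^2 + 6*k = (k + 2)*(k^2 + 3*k) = k*(k + 2)*(k + 3)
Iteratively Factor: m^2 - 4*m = (m - 4)*(m)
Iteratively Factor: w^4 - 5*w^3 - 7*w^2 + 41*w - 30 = (w - 2)*(w^3 - 3*w^2 - 13*w + 15) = (w - 5)*(w - 2)*(w^2 + 2*w - 3) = (w - 5)*(w - 2)*(w - 1)*(w + 3)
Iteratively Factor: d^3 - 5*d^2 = (d)*(d^2 - 5*d) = d^2*(d - 5)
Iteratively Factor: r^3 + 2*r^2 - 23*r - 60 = (r + 3)*(r^2 - r - 20) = (r + 3)*(r + 4)*(r - 5)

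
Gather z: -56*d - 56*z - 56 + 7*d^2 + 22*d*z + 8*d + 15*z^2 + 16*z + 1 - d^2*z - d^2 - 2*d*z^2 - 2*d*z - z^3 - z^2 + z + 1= 6*d^2 - 48*d - z^3 + z^2*(14 - 2*d) + z*(-d^2 + 20*d - 39) - 54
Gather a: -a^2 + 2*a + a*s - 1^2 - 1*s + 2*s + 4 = -a^2 + a*(s + 2) + s + 3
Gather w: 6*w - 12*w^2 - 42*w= -12*w^2 - 36*w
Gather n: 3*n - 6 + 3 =3*n - 3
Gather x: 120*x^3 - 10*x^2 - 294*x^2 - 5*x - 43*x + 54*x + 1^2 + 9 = 120*x^3 - 304*x^2 + 6*x + 10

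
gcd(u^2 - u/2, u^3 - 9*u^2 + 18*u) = u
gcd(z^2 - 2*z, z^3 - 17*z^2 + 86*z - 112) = z - 2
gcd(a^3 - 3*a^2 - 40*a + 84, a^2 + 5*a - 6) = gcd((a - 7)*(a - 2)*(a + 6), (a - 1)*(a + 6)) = a + 6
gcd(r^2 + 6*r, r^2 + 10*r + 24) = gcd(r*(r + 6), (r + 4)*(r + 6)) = r + 6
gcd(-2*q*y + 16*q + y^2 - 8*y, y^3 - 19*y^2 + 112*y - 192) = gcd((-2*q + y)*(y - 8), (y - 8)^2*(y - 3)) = y - 8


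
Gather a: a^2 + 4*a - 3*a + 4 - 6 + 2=a^2 + a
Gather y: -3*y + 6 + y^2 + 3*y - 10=y^2 - 4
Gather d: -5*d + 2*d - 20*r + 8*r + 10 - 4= -3*d - 12*r + 6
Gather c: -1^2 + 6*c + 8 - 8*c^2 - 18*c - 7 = -8*c^2 - 12*c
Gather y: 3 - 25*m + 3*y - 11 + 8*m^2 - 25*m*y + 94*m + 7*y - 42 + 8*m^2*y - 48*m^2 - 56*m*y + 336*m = -40*m^2 + 405*m + y*(8*m^2 - 81*m + 10) - 50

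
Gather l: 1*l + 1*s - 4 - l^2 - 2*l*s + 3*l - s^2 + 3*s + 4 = -l^2 + l*(4 - 2*s) - s^2 + 4*s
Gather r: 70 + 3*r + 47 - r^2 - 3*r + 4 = 121 - r^2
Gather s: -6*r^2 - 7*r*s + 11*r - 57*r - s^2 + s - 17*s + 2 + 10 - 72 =-6*r^2 - 46*r - s^2 + s*(-7*r - 16) - 60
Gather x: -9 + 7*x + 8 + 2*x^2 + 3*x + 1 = 2*x^2 + 10*x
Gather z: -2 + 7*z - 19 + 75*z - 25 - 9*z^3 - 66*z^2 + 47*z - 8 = -9*z^3 - 66*z^2 + 129*z - 54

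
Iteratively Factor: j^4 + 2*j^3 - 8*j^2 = (j + 4)*(j^3 - 2*j^2) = j*(j + 4)*(j^2 - 2*j) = j^2*(j + 4)*(j - 2)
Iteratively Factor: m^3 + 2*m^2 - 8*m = (m - 2)*(m^2 + 4*m) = m*(m - 2)*(m + 4)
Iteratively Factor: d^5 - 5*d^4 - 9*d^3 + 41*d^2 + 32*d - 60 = (d + 2)*(d^4 - 7*d^3 + 5*d^2 + 31*d - 30) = (d - 5)*(d + 2)*(d^3 - 2*d^2 - 5*d + 6) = (d - 5)*(d + 2)^2*(d^2 - 4*d + 3) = (d - 5)*(d - 3)*(d + 2)^2*(d - 1)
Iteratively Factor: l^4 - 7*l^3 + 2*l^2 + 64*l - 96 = (l - 4)*(l^3 - 3*l^2 - 10*l + 24) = (l - 4)^2*(l^2 + l - 6) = (l - 4)^2*(l + 3)*(l - 2)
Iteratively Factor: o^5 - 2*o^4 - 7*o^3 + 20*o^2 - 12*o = (o)*(o^4 - 2*o^3 - 7*o^2 + 20*o - 12) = o*(o + 3)*(o^3 - 5*o^2 + 8*o - 4) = o*(o - 2)*(o + 3)*(o^2 - 3*o + 2) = o*(o - 2)^2*(o + 3)*(o - 1)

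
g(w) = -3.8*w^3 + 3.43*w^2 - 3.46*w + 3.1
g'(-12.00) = -1727.38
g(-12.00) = 7104.94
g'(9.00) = -865.12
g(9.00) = -2520.41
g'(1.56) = -20.50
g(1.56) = -8.38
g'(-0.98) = -21.13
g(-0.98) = 13.36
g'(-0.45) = -8.86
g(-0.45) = 5.70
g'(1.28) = -13.36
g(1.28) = -3.68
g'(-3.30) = -150.24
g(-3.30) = 188.43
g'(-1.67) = -46.71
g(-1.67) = 36.14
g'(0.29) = -2.43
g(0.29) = 2.29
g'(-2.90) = -119.23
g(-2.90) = 134.66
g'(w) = -11.4*w^2 + 6.86*w - 3.46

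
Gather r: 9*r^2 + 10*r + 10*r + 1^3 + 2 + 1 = 9*r^2 + 20*r + 4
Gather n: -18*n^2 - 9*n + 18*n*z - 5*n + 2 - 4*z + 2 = -18*n^2 + n*(18*z - 14) - 4*z + 4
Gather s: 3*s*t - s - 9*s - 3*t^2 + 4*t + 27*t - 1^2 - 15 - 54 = s*(3*t - 10) - 3*t^2 + 31*t - 70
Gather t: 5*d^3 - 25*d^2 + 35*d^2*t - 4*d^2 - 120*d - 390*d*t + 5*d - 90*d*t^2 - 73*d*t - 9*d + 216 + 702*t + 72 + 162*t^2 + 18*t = 5*d^3 - 29*d^2 - 124*d + t^2*(162 - 90*d) + t*(35*d^2 - 463*d + 720) + 288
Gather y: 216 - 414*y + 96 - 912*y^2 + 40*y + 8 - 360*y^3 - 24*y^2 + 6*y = -360*y^3 - 936*y^2 - 368*y + 320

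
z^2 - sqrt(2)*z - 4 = (z - 2*sqrt(2))*(z + sqrt(2))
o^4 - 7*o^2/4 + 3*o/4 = o*(o - 1)*(o - 1/2)*(o + 3/2)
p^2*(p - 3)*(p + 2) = p^4 - p^3 - 6*p^2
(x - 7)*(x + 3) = x^2 - 4*x - 21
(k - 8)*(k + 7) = k^2 - k - 56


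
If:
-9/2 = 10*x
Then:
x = -9/20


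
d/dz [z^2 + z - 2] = 2*z + 1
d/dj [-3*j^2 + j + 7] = 1 - 6*j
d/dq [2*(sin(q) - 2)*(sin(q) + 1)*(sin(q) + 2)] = 2*(3*sin(q)^2 + 2*sin(q) - 4)*cos(q)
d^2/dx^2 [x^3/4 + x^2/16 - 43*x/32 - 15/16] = 3*x/2 + 1/8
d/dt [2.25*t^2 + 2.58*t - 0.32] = 4.5*t + 2.58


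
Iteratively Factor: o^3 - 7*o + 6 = (o + 3)*(o^2 - 3*o + 2) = (o - 2)*(o + 3)*(o - 1)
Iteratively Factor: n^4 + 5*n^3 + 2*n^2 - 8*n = (n + 2)*(n^3 + 3*n^2 - 4*n) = (n + 2)*(n + 4)*(n^2 - n) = (n - 1)*(n + 2)*(n + 4)*(n)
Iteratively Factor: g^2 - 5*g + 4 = (g - 4)*(g - 1)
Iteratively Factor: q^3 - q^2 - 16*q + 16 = (q + 4)*(q^2 - 5*q + 4) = (q - 1)*(q + 4)*(q - 4)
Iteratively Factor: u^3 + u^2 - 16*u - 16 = (u + 4)*(u^2 - 3*u - 4) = (u - 4)*(u + 4)*(u + 1)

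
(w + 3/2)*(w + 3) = w^2 + 9*w/2 + 9/2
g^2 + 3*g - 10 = (g - 2)*(g + 5)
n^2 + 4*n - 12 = (n - 2)*(n + 6)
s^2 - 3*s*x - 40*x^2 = (s - 8*x)*(s + 5*x)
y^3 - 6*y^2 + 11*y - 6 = (y - 3)*(y - 2)*(y - 1)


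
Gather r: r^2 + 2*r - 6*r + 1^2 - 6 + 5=r^2 - 4*r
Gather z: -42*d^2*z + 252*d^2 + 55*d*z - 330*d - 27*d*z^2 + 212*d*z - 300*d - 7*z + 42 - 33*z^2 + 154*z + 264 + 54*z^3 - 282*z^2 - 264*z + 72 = 252*d^2 - 630*d + 54*z^3 + z^2*(-27*d - 315) + z*(-42*d^2 + 267*d - 117) + 378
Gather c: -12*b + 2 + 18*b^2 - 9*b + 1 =18*b^2 - 21*b + 3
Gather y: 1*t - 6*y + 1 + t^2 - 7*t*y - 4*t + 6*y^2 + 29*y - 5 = t^2 - 3*t + 6*y^2 + y*(23 - 7*t) - 4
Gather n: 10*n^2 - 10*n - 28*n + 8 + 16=10*n^2 - 38*n + 24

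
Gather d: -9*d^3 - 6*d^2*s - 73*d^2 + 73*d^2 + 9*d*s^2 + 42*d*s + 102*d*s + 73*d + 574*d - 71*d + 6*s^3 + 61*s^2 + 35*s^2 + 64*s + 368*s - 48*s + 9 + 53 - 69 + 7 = -9*d^3 - 6*d^2*s + d*(9*s^2 + 144*s + 576) + 6*s^3 + 96*s^2 + 384*s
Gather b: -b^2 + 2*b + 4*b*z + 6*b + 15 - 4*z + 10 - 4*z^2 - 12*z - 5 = -b^2 + b*(4*z + 8) - 4*z^2 - 16*z + 20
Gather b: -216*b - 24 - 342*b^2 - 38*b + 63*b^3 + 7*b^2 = 63*b^3 - 335*b^2 - 254*b - 24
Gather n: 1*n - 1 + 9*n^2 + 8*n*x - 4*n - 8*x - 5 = 9*n^2 + n*(8*x - 3) - 8*x - 6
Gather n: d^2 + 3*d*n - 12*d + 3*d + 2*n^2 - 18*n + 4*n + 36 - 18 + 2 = d^2 - 9*d + 2*n^2 + n*(3*d - 14) + 20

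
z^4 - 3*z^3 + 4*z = z*(z - 2)^2*(z + 1)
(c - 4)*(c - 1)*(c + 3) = c^3 - 2*c^2 - 11*c + 12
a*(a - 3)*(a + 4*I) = a^3 - 3*a^2 + 4*I*a^2 - 12*I*a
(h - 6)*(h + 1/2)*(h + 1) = h^3 - 9*h^2/2 - 17*h/2 - 3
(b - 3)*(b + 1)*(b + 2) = b^3 - 7*b - 6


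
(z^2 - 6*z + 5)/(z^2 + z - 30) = (z - 1)/(z + 6)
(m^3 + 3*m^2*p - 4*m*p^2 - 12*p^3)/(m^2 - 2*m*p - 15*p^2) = (-m^2 + 4*p^2)/(-m + 5*p)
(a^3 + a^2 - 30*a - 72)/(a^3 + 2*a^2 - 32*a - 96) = (a + 3)/(a + 4)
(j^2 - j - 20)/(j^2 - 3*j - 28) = (j - 5)/(j - 7)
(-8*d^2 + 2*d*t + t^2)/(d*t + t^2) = (-8*d^2 + 2*d*t + t^2)/(t*(d + t))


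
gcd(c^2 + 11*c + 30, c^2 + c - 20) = c + 5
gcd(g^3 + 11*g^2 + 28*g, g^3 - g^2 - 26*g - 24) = g + 4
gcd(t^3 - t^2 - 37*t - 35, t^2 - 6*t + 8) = 1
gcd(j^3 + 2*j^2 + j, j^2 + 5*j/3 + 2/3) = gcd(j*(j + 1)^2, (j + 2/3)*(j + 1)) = j + 1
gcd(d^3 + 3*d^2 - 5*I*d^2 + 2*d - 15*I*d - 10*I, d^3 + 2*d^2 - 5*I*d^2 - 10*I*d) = d^2 + d*(2 - 5*I) - 10*I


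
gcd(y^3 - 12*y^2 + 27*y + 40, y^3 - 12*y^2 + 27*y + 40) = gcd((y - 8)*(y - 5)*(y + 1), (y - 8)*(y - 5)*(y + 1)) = y^3 - 12*y^2 + 27*y + 40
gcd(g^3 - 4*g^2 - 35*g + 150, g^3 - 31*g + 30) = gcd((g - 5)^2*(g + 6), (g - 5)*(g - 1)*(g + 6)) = g^2 + g - 30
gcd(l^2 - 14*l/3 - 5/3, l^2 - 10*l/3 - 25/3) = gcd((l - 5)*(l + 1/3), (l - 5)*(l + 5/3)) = l - 5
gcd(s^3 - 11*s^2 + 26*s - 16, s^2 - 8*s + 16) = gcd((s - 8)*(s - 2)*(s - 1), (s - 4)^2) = 1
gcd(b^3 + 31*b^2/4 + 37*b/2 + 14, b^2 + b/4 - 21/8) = b + 7/4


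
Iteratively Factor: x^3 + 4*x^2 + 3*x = (x)*(x^2 + 4*x + 3) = x*(x + 3)*(x + 1)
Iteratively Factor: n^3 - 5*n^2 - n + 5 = (n + 1)*(n^2 - 6*n + 5) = (n - 5)*(n + 1)*(n - 1)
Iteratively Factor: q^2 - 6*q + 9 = (q - 3)*(q - 3)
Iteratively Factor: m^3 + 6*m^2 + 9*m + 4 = (m + 4)*(m^2 + 2*m + 1) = (m + 1)*(m + 4)*(m + 1)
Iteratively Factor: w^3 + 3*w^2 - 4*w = (w + 4)*(w^2 - w) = w*(w + 4)*(w - 1)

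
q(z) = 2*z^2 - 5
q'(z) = 4*z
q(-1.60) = 0.12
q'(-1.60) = -6.40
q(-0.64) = -4.18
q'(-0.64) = -2.56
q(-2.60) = 8.52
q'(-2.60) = -10.40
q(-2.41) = 6.62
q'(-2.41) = -9.64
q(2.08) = 3.65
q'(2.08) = 8.32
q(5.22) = 49.50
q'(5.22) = 20.88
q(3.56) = 20.35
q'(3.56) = 14.24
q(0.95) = -3.20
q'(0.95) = 3.80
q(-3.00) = 13.00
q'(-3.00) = -12.00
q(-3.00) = 13.00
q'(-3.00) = -12.00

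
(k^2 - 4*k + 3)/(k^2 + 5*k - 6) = (k - 3)/(k + 6)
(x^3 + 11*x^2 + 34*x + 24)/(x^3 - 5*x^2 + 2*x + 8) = (x^2 + 10*x + 24)/(x^2 - 6*x + 8)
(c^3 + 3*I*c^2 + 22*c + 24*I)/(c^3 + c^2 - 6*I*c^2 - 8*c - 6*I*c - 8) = (c^2 + 7*I*c - 6)/(c^2 + c*(1 - 2*I) - 2*I)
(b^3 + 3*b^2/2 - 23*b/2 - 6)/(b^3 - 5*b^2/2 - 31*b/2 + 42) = (2*b + 1)/(2*b - 7)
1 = 1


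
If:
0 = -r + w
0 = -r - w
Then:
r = 0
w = 0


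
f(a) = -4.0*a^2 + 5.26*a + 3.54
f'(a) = 5.26 - 8.0*a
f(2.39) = -6.74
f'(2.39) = -13.86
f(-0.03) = 3.38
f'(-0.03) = 5.50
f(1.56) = 2.01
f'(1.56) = -7.22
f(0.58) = 5.25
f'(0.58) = 0.62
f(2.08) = -2.82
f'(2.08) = -11.38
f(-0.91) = -4.56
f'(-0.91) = 12.54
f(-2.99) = -47.95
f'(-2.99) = 29.18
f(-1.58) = -14.76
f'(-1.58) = 17.90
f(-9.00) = -367.80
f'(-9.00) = 77.26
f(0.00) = 3.54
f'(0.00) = 5.26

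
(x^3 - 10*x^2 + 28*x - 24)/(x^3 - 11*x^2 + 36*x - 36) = (x - 2)/(x - 3)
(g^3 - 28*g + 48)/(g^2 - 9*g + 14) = (g^2 + 2*g - 24)/(g - 7)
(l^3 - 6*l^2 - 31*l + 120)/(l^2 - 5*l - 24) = (l^2 + 2*l - 15)/(l + 3)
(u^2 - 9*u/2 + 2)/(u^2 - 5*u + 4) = (u - 1/2)/(u - 1)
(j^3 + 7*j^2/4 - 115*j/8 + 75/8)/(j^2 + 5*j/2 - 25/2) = j - 3/4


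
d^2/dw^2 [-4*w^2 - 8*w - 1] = -8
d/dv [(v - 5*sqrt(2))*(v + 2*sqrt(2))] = 2*v - 3*sqrt(2)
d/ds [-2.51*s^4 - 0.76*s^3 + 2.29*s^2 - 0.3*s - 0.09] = -10.04*s^3 - 2.28*s^2 + 4.58*s - 0.3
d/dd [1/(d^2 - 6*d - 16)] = 2*(3 - d)/(-d^2 + 6*d + 16)^2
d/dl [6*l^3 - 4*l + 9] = 18*l^2 - 4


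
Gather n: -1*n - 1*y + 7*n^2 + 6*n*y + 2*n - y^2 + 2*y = 7*n^2 + n*(6*y + 1) - y^2 + y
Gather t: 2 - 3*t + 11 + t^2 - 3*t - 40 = t^2 - 6*t - 27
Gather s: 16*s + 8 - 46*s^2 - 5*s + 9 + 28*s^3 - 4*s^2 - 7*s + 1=28*s^3 - 50*s^2 + 4*s + 18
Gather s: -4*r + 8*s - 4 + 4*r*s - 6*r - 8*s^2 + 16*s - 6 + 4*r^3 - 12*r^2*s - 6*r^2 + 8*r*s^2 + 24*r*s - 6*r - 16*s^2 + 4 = 4*r^3 - 6*r^2 - 16*r + s^2*(8*r - 24) + s*(-12*r^2 + 28*r + 24) - 6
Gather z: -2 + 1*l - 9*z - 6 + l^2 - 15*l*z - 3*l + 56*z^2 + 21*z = l^2 - 2*l + 56*z^2 + z*(12 - 15*l) - 8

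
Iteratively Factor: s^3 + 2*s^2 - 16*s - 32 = (s + 4)*(s^2 - 2*s - 8) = (s + 2)*(s + 4)*(s - 4)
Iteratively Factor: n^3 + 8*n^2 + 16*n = (n + 4)*(n^2 + 4*n) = (n + 4)^2*(n)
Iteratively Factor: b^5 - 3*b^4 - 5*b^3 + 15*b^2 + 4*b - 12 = (b - 3)*(b^4 - 5*b^2 + 4) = (b - 3)*(b - 2)*(b^3 + 2*b^2 - b - 2) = (b - 3)*(b - 2)*(b + 1)*(b^2 + b - 2) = (b - 3)*(b - 2)*(b - 1)*(b + 1)*(b + 2)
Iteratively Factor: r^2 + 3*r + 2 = (r + 1)*(r + 2)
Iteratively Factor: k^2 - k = (k)*(k - 1)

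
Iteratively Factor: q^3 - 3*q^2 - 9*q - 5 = (q + 1)*(q^2 - 4*q - 5) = (q + 1)^2*(q - 5)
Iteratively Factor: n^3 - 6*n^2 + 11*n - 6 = (n - 3)*(n^2 - 3*n + 2) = (n - 3)*(n - 2)*(n - 1)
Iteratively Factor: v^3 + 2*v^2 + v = (v + 1)*(v^2 + v) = v*(v + 1)*(v + 1)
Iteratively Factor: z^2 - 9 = (z - 3)*(z + 3)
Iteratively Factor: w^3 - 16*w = (w)*(w^2 - 16) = w*(w - 4)*(w + 4)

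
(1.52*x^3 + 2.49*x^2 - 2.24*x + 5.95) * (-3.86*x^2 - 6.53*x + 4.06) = -5.8672*x^5 - 19.537*x^4 - 1.4421*x^3 + 1.7696*x^2 - 47.9479*x + 24.157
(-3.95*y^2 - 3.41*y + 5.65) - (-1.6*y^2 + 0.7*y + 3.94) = -2.35*y^2 - 4.11*y + 1.71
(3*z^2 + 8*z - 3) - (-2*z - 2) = 3*z^2 + 10*z - 1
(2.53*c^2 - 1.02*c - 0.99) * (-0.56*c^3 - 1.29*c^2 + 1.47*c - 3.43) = -1.4168*c^5 - 2.6925*c^4 + 5.5893*c^3 - 8.9002*c^2 + 2.0433*c + 3.3957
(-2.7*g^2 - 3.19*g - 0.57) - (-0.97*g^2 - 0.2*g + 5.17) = -1.73*g^2 - 2.99*g - 5.74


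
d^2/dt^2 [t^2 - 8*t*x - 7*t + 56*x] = 2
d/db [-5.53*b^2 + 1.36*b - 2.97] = 1.36 - 11.06*b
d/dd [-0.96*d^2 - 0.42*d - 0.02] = -1.92*d - 0.42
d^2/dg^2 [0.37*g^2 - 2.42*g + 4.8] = 0.740000000000000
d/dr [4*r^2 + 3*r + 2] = 8*r + 3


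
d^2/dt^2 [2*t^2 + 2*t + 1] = 4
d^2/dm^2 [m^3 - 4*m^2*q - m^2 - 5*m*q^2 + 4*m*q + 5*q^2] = 6*m - 8*q - 2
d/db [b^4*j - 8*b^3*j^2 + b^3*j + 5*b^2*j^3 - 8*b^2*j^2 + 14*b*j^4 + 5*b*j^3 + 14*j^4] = j*(4*b^3 - 24*b^2*j + 3*b^2 + 10*b*j^2 - 16*b*j + 14*j^3 + 5*j^2)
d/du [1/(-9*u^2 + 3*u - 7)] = 3*(6*u - 1)/(9*u^2 - 3*u + 7)^2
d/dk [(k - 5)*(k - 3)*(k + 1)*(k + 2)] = 4*k^3 - 15*k^2 - 14*k + 29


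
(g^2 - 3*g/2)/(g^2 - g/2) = (2*g - 3)/(2*g - 1)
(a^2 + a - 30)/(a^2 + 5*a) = (a^2 + a - 30)/(a*(a + 5))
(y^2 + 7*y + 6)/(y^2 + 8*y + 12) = (y + 1)/(y + 2)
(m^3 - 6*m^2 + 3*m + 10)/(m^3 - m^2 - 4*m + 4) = (m^2 - 4*m - 5)/(m^2 + m - 2)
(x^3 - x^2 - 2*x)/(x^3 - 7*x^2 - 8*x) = (x - 2)/(x - 8)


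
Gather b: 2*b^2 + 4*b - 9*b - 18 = 2*b^2 - 5*b - 18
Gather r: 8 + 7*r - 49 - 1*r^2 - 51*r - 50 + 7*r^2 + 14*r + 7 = 6*r^2 - 30*r - 84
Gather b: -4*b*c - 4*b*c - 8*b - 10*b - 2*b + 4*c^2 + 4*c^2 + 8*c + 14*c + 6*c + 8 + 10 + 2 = b*(-8*c - 20) + 8*c^2 + 28*c + 20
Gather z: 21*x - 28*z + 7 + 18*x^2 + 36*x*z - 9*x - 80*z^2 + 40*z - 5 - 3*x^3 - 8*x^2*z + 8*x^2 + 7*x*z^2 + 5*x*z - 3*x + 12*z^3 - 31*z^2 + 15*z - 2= -3*x^3 + 26*x^2 + 9*x + 12*z^3 + z^2*(7*x - 111) + z*(-8*x^2 + 41*x + 27)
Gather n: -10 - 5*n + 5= -5*n - 5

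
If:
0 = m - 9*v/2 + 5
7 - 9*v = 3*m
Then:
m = -3/5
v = 44/45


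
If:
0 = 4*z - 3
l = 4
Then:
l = 4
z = 3/4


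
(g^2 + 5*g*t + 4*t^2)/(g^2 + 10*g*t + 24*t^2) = (g + t)/(g + 6*t)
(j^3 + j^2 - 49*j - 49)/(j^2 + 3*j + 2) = (j^2 - 49)/(j + 2)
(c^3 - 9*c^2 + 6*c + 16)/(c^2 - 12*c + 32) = (c^2 - c - 2)/(c - 4)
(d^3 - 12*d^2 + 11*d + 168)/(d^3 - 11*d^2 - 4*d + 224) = (d + 3)/(d + 4)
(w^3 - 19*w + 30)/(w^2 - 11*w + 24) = (w^2 + 3*w - 10)/(w - 8)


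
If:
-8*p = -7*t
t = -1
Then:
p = -7/8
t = -1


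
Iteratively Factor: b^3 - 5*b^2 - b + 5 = (b - 5)*(b^2 - 1) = (b - 5)*(b + 1)*(b - 1)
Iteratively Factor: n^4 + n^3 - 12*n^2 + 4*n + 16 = (n - 2)*(n^3 + 3*n^2 - 6*n - 8) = (n - 2)*(n + 1)*(n^2 + 2*n - 8) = (n - 2)^2*(n + 1)*(n + 4)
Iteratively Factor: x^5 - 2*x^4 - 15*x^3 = (x + 3)*(x^4 - 5*x^3) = x*(x + 3)*(x^3 - 5*x^2) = x^2*(x + 3)*(x^2 - 5*x) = x^3*(x + 3)*(x - 5)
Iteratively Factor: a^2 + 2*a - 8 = (a - 2)*(a + 4)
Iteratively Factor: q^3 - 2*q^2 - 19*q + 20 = (q - 5)*(q^2 + 3*q - 4) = (q - 5)*(q + 4)*(q - 1)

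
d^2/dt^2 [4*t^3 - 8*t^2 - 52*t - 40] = 24*t - 16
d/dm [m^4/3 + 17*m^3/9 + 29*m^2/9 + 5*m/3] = 4*m^3/3 + 17*m^2/3 + 58*m/9 + 5/3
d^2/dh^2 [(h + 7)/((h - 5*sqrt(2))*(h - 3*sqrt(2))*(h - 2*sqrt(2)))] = 2*(3*h^5 - 30*sqrt(2)*h^4 + 42*h^4 - 560*sqrt(2)*h^3 + 138*h^3 + 360*sqrt(2)*h^2 + 5502*h^2 - 11760*sqrt(2)*h - 3600*h + 3720*sqrt(2) + 18508)/(h^9 - 30*sqrt(2)*h^8 + 786*h^7 - 5900*sqrt(2)*h^6 + 55932*h^5 - 173640*sqrt(2)*h^4 + 706328*h^3 - 907920*sqrt(2)*h^2 + 1339200*h - 432000*sqrt(2))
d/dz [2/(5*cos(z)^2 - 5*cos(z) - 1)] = 10*(2*cos(z) - 1)*sin(z)/(-5*cos(z)^2 + 5*cos(z) + 1)^2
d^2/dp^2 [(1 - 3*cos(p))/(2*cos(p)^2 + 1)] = (-108*sin(p)^4*cos(p) + 16*sin(p)^4 + 12*cos(p) - 9*cos(3*p) + 6*cos(5*p) - 12)/(2*sin(p)^2 - 3)^3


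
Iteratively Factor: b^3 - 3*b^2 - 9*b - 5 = (b - 5)*(b^2 + 2*b + 1) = (b - 5)*(b + 1)*(b + 1)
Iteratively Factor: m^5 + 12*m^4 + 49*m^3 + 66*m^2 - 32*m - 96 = (m + 3)*(m^4 + 9*m^3 + 22*m^2 - 32) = (m + 3)*(m + 4)*(m^3 + 5*m^2 + 2*m - 8) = (m + 2)*(m + 3)*(m + 4)*(m^2 + 3*m - 4) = (m - 1)*(m + 2)*(m + 3)*(m + 4)*(m + 4)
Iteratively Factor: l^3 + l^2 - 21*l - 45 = (l + 3)*(l^2 - 2*l - 15) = (l + 3)^2*(l - 5)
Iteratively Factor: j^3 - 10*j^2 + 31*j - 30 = (j - 5)*(j^2 - 5*j + 6) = (j - 5)*(j - 2)*(j - 3)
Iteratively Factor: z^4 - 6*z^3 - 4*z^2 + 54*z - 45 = (z - 5)*(z^3 - z^2 - 9*z + 9) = (z - 5)*(z - 3)*(z^2 + 2*z - 3) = (z - 5)*(z - 3)*(z - 1)*(z + 3)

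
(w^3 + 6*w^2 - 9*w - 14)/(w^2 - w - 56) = (w^2 - w - 2)/(w - 8)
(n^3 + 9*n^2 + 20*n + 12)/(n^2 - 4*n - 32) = (n^3 + 9*n^2 + 20*n + 12)/(n^2 - 4*n - 32)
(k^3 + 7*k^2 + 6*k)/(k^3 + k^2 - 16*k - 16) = k*(k + 6)/(k^2 - 16)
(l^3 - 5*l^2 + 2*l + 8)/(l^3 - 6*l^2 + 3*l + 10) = (l - 4)/(l - 5)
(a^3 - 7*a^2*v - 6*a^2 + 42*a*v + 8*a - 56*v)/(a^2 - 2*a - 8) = (a^2 - 7*a*v - 2*a + 14*v)/(a + 2)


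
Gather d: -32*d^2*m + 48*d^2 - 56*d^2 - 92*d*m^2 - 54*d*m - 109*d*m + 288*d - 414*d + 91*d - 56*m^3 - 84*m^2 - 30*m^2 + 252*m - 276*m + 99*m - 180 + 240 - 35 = d^2*(-32*m - 8) + d*(-92*m^2 - 163*m - 35) - 56*m^3 - 114*m^2 + 75*m + 25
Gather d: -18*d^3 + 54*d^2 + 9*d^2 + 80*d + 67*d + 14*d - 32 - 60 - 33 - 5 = -18*d^3 + 63*d^2 + 161*d - 130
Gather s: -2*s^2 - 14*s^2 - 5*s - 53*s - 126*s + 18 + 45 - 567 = -16*s^2 - 184*s - 504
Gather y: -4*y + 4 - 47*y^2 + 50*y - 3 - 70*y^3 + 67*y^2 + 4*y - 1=-70*y^3 + 20*y^2 + 50*y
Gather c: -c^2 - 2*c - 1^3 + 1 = -c^2 - 2*c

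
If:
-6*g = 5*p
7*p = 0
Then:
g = 0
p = 0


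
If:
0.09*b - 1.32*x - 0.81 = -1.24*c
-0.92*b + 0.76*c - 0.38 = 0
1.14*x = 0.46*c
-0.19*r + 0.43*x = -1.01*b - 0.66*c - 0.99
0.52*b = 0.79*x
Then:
No Solution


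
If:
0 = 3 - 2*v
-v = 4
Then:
No Solution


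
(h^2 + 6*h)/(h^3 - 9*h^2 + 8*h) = (h + 6)/(h^2 - 9*h + 8)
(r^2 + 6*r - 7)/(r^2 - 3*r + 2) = (r + 7)/(r - 2)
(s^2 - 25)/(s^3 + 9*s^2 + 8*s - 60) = (s - 5)/(s^2 + 4*s - 12)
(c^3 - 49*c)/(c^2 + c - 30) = c*(c^2 - 49)/(c^2 + c - 30)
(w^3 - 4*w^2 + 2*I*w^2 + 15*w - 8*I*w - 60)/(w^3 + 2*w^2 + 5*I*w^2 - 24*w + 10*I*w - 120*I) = (w - 3*I)/(w + 6)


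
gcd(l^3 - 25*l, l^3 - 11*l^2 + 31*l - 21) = 1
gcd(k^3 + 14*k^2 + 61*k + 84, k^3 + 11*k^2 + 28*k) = k^2 + 11*k + 28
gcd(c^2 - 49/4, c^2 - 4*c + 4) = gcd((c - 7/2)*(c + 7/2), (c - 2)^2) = 1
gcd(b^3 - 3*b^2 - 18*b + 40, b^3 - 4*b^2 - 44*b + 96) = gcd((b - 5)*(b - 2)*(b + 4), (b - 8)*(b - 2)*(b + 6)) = b - 2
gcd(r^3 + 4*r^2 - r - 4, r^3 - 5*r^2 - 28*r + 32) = r^2 + 3*r - 4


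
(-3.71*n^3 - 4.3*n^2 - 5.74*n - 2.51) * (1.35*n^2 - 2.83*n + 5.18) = -5.0085*n^5 + 4.6943*n^4 - 14.7978*n^3 - 9.4183*n^2 - 22.6299*n - 13.0018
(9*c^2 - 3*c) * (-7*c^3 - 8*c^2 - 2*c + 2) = -63*c^5 - 51*c^4 + 6*c^3 + 24*c^2 - 6*c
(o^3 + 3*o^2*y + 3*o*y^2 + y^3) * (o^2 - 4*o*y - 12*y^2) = o^5 - o^4*y - 21*o^3*y^2 - 47*o^2*y^3 - 40*o*y^4 - 12*y^5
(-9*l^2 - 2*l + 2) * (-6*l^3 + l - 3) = 54*l^5 + 12*l^4 - 21*l^3 + 25*l^2 + 8*l - 6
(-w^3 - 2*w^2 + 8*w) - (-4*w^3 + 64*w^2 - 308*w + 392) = 3*w^3 - 66*w^2 + 316*w - 392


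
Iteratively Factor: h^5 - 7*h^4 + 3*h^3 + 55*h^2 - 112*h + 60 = (h - 2)*(h^4 - 5*h^3 - 7*h^2 + 41*h - 30) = (h - 2)^2*(h^3 - 3*h^2 - 13*h + 15) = (h - 2)^2*(h + 3)*(h^2 - 6*h + 5) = (h - 2)^2*(h - 1)*(h + 3)*(h - 5)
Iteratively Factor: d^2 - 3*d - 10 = (d + 2)*(d - 5)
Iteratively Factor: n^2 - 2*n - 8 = (n + 2)*(n - 4)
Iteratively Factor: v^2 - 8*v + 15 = (v - 3)*(v - 5)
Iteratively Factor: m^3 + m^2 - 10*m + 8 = (m - 1)*(m^2 + 2*m - 8) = (m - 1)*(m + 4)*(m - 2)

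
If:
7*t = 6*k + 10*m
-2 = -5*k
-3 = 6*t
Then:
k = 2/5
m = -59/100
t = -1/2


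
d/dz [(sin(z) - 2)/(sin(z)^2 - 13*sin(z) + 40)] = (4*sin(z) + cos(z)^2 + 13)*cos(z)/(sin(z)^2 - 13*sin(z) + 40)^2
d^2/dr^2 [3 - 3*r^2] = -6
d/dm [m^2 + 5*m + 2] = 2*m + 5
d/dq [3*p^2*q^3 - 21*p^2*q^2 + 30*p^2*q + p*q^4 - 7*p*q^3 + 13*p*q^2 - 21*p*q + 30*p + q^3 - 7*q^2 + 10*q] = 9*p^2*q^2 - 42*p^2*q + 30*p^2 + 4*p*q^3 - 21*p*q^2 + 26*p*q - 21*p + 3*q^2 - 14*q + 10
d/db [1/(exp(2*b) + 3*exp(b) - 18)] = (-2*exp(b) - 3)*exp(b)/(exp(2*b) + 3*exp(b) - 18)^2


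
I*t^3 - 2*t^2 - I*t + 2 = (t - 1)*(t + 2*I)*(I*t + I)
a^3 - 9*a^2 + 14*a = a*(a - 7)*(a - 2)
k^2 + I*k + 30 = (k - 5*I)*(k + 6*I)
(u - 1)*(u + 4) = u^2 + 3*u - 4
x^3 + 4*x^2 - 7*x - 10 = (x - 2)*(x + 1)*(x + 5)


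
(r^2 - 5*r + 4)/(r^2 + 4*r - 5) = (r - 4)/(r + 5)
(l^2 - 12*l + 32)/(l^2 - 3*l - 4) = (l - 8)/(l + 1)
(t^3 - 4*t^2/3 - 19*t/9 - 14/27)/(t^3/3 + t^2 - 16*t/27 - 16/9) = (27*t^3 - 36*t^2 - 57*t - 14)/(9*t^3 + 27*t^2 - 16*t - 48)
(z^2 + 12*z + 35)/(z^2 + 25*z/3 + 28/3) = 3*(z + 5)/(3*z + 4)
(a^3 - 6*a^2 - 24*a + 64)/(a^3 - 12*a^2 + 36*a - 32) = (a + 4)/(a - 2)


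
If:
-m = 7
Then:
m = -7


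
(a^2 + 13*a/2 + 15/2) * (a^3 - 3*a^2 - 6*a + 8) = a^5 + 7*a^4/2 - 18*a^3 - 107*a^2/2 + 7*a + 60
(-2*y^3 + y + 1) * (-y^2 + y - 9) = 2*y^5 - 2*y^4 + 17*y^3 - 8*y - 9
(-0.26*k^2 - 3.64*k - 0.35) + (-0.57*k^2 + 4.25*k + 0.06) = -0.83*k^2 + 0.61*k - 0.29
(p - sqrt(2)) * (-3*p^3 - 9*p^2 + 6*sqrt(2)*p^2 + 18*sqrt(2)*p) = -3*p^4 - 9*p^3 + 9*sqrt(2)*p^3 - 12*p^2 + 27*sqrt(2)*p^2 - 36*p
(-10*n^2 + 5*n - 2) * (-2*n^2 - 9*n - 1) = 20*n^4 + 80*n^3 - 31*n^2 + 13*n + 2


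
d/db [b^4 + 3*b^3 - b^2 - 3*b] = 4*b^3 + 9*b^2 - 2*b - 3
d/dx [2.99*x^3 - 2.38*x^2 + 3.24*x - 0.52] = 8.97*x^2 - 4.76*x + 3.24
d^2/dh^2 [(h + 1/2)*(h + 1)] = 2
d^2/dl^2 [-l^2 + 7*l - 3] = -2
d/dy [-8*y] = -8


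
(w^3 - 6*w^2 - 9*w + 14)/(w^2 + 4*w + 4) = (w^2 - 8*w + 7)/(w + 2)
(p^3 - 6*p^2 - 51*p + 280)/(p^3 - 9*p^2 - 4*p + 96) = (p^2 + 2*p - 35)/(p^2 - p - 12)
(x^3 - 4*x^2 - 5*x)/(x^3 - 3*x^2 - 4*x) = (x - 5)/(x - 4)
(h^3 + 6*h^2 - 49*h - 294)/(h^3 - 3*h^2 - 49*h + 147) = (h + 6)/(h - 3)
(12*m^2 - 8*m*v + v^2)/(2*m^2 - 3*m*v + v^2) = (-6*m + v)/(-m + v)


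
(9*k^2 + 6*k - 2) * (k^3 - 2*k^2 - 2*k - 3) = 9*k^5 - 12*k^4 - 32*k^3 - 35*k^2 - 14*k + 6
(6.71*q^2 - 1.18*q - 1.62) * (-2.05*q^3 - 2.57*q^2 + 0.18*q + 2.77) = -13.7555*q^5 - 14.8257*q^4 + 7.5614*q^3 + 22.5377*q^2 - 3.5602*q - 4.4874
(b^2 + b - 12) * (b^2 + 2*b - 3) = b^4 + 3*b^3 - 13*b^2 - 27*b + 36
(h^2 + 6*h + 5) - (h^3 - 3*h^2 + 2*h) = -h^3 + 4*h^2 + 4*h + 5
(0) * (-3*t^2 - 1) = 0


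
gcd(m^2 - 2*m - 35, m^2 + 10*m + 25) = m + 5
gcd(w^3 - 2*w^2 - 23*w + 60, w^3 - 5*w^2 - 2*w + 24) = w^2 - 7*w + 12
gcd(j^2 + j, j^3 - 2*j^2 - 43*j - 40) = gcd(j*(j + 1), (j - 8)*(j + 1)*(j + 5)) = j + 1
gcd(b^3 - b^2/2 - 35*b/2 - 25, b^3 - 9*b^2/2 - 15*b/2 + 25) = b^2 - 5*b/2 - 25/2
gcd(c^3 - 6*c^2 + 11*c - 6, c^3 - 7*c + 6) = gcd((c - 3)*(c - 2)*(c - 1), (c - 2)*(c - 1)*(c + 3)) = c^2 - 3*c + 2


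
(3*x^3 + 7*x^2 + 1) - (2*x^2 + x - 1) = 3*x^3 + 5*x^2 - x + 2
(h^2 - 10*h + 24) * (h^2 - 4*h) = h^4 - 14*h^3 + 64*h^2 - 96*h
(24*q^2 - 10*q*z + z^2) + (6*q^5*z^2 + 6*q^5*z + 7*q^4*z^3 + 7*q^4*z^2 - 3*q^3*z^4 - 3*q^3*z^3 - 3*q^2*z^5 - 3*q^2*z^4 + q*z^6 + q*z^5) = 6*q^5*z^2 + 6*q^5*z + 7*q^4*z^3 + 7*q^4*z^2 - 3*q^3*z^4 - 3*q^3*z^3 - 3*q^2*z^5 - 3*q^2*z^4 + 24*q^2 + q*z^6 + q*z^5 - 10*q*z + z^2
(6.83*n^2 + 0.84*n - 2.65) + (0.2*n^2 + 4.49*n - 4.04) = 7.03*n^2 + 5.33*n - 6.69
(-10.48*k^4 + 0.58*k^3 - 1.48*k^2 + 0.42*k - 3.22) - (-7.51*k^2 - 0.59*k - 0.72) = -10.48*k^4 + 0.58*k^3 + 6.03*k^2 + 1.01*k - 2.5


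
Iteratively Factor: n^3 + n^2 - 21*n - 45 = (n + 3)*(n^2 - 2*n - 15) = (n + 3)^2*(n - 5)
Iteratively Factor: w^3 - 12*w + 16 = (w + 4)*(w^2 - 4*w + 4) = (w - 2)*(w + 4)*(w - 2)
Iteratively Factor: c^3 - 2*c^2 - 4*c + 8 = (c - 2)*(c^2 - 4) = (c - 2)*(c + 2)*(c - 2)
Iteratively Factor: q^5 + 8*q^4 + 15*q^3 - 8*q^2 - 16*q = (q)*(q^4 + 8*q^3 + 15*q^2 - 8*q - 16) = q*(q + 1)*(q^3 + 7*q^2 + 8*q - 16) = q*(q + 1)*(q + 4)*(q^2 + 3*q - 4) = q*(q - 1)*(q + 1)*(q + 4)*(q + 4)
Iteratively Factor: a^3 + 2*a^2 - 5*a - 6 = (a + 1)*(a^2 + a - 6) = (a - 2)*(a + 1)*(a + 3)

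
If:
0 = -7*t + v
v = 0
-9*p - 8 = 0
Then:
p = -8/9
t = 0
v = 0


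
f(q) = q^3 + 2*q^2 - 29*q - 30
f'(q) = 3*q^2 + 4*q - 29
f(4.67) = -19.96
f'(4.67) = 55.11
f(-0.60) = -12.10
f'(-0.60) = -30.32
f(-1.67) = 19.35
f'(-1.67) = -27.31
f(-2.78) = 44.59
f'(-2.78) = -16.93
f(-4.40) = 51.14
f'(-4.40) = 11.48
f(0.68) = -48.48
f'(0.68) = -24.89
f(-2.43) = 37.93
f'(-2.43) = -21.01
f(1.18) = -59.79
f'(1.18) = -20.10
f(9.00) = 600.00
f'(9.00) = 250.00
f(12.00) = 1638.00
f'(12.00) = 451.00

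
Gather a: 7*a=7*a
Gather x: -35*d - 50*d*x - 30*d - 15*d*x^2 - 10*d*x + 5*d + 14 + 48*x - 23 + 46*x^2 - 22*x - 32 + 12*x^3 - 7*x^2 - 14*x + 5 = -60*d + 12*x^3 + x^2*(39 - 15*d) + x*(12 - 60*d) - 36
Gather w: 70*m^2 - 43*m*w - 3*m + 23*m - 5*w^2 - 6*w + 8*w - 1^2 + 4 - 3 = 70*m^2 + 20*m - 5*w^2 + w*(2 - 43*m)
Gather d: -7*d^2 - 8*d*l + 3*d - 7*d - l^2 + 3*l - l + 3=-7*d^2 + d*(-8*l - 4) - l^2 + 2*l + 3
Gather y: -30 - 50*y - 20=-50*y - 50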